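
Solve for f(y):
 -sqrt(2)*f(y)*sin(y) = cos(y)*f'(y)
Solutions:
 f(y) = C1*cos(y)^(sqrt(2))


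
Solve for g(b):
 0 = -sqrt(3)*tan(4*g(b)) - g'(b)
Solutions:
 g(b) = -asin(C1*exp(-4*sqrt(3)*b))/4 + pi/4
 g(b) = asin(C1*exp(-4*sqrt(3)*b))/4


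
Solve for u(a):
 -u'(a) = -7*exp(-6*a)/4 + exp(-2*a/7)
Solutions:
 u(a) = C1 - 7*exp(-6*a)/24 + 7*exp(-2*a/7)/2


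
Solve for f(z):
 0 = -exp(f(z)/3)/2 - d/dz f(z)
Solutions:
 f(z) = 3*log(1/(C1 + z)) + 3*log(6)


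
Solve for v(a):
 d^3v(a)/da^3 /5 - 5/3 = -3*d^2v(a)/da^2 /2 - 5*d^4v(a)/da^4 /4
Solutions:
 v(a) = C1 + C2*a + 5*a^2/9 + (C3*sin(sqrt(746)*a/25) + C4*cos(sqrt(746)*a/25))*exp(-2*a/25)


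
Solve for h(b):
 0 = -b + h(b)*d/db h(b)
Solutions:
 h(b) = -sqrt(C1 + b^2)
 h(b) = sqrt(C1 + b^2)


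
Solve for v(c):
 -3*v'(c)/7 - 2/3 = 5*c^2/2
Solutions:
 v(c) = C1 - 35*c^3/18 - 14*c/9


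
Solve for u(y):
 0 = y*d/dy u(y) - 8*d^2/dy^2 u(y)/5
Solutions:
 u(y) = C1 + C2*erfi(sqrt(5)*y/4)


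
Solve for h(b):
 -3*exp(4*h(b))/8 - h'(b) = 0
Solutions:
 h(b) = log(-(1/(C1 + 3*b))^(1/4)) + log(2)/4
 h(b) = log(1/(C1 + 3*b))/4 + log(2)/4
 h(b) = log(-I*(1/(C1 + 3*b))^(1/4)) + log(2)/4
 h(b) = log(I*(1/(C1 + 3*b))^(1/4)) + log(2)/4


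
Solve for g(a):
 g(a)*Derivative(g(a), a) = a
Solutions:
 g(a) = -sqrt(C1 + a^2)
 g(a) = sqrt(C1 + a^2)


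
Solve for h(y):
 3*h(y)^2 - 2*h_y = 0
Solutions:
 h(y) = -2/(C1 + 3*y)


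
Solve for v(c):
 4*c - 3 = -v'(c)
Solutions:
 v(c) = C1 - 2*c^2 + 3*c


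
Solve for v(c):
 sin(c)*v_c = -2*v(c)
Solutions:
 v(c) = C1*(cos(c) + 1)/(cos(c) - 1)


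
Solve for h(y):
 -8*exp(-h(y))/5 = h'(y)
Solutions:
 h(y) = log(C1 - 8*y/5)


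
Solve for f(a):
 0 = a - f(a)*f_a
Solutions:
 f(a) = -sqrt(C1 + a^2)
 f(a) = sqrt(C1 + a^2)


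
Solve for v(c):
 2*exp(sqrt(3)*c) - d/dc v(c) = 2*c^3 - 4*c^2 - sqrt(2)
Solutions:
 v(c) = C1 - c^4/2 + 4*c^3/3 + sqrt(2)*c + 2*sqrt(3)*exp(sqrt(3)*c)/3


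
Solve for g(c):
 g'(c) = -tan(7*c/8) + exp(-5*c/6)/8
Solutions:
 g(c) = C1 - 4*log(tan(7*c/8)^2 + 1)/7 - 3*exp(-5*c/6)/20


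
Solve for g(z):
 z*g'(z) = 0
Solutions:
 g(z) = C1


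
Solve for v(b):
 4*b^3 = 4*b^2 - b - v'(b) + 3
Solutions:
 v(b) = C1 - b^4 + 4*b^3/3 - b^2/2 + 3*b


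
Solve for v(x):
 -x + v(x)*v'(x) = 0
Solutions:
 v(x) = -sqrt(C1 + x^2)
 v(x) = sqrt(C1 + x^2)


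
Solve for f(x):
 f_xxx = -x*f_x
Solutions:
 f(x) = C1 + Integral(C2*airyai(-x) + C3*airybi(-x), x)


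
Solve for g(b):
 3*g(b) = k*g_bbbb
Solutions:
 g(b) = C1*exp(-3^(1/4)*b*(1/k)^(1/4)) + C2*exp(3^(1/4)*b*(1/k)^(1/4)) + C3*exp(-3^(1/4)*I*b*(1/k)^(1/4)) + C4*exp(3^(1/4)*I*b*(1/k)^(1/4))


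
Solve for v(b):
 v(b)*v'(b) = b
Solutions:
 v(b) = -sqrt(C1 + b^2)
 v(b) = sqrt(C1 + b^2)


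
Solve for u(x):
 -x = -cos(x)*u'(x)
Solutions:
 u(x) = C1 + Integral(x/cos(x), x)


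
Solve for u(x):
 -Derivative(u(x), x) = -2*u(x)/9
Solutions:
 u(x) = C1*exp(2*x/9)


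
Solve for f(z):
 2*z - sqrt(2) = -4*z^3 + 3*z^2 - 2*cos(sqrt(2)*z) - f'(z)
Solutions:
 f(z) = C1 - z^4 + z^3 - z^2 + sqrt(2)*z - sqrt(2)*sin(sqrt(2)*z)


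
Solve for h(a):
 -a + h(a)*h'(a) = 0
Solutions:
 h(a) = -sqrt(C1 + a^2)
 h(a) = sqrt(C1 + a^2)


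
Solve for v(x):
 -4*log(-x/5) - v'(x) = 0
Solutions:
 v(x) = C1 - 4*x*log(-x) + 4*x*(1 + log(5))


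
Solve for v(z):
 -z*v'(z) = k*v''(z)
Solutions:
 v(z) = C1 + C2*sqrt(k)*erf(sqrt(2)*z*sqrt(1/k)/2)


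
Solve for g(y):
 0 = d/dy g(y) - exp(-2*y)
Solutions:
 g(y) = C1 - exp(-2*y)/2


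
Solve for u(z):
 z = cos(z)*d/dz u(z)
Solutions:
 u(z) = C1 + Integral(z/cos(z), z)


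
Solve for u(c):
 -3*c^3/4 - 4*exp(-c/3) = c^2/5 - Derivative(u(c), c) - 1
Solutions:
 u(c) = C1 + 3*c^4/16 + c^3/15 - c - 12*exp(-c/3)


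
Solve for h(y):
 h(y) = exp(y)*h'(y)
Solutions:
 h(y) = C1*exp(-exp(-y))


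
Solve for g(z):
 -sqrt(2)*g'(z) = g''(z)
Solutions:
 g(z) = C1 + C2*exp(-sqrt(2)*z)


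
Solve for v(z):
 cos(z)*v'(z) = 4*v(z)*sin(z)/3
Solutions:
 v(z) = C1/cos(z)^(4/3)


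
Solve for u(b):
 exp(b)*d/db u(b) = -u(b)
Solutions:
 u(b) = C1*exp(exp(-b))


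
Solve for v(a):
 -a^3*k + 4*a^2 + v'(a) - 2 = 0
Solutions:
 v(a) = C1 + a^4*k/4 - 4*a^3/3 + 2*a


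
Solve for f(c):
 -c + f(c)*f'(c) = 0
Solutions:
 f(c) = -sqrt(C1 + c^2)
 f(c) = sqrt(C1 + c^2)


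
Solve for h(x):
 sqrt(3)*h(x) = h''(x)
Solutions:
 h(x) = C1*exp(-3^(1/4)*x) + C2*exp(3^(1/4)*x)


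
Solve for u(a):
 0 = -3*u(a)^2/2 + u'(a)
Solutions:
 u(a) = -2/(C1 + 3*a)


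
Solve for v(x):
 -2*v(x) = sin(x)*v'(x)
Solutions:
 v(x) = C1*(cos(x) + 1)/(cos(x) - 1)


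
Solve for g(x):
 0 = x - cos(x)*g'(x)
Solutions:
 g(x) = C1 + Integral(x/cos(x), x)


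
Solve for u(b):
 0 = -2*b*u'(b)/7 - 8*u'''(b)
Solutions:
 u(b) = C1 + Integral(C2*airyai(-98^(1/3)*b/14) + C3*airybi(-98^(1/3)*b/14), b)


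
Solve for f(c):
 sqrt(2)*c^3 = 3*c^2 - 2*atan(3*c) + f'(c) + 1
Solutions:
 f(c) = C1 + sqrt(2)*c^4/4 - c^3 + 2*c*atan(3*c) - c - log(9*c^2 + 1)/3


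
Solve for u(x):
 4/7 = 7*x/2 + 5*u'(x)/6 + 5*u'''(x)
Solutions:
 u(x) = C1 + C2*sin(sqrt(6)*x/6) + C3*cos(sqrt(6)*x/6) - 21*x^2/10 + 24*x/35


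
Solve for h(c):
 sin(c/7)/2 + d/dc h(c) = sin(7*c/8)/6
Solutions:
 h(c) = C1 + 7*cos(c/7)/2 - 4*cos(7*c/8)/21


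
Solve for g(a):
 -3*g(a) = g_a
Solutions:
 g(a) = C1*exp(-3*a)


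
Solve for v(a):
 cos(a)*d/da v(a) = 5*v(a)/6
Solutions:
 v(a) = C1*(sin(a) + 1)^(5/12)/(sin(a) - 1)^(5/12)


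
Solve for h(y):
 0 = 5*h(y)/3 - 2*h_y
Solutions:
 h(y) = C1*exp(5*y/6)


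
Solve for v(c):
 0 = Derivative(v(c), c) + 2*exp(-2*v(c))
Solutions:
 v(c) = log(-sqrt(C1 - 4*c))
 v(c) = log(C1 - 4*c)/2


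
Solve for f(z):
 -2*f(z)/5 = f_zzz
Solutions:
 f(z) = C3*exp(-2^(1/3)*5^(2/3)*z/5) + (C1*sin(2^(1/3)*sqrt(3)*5^(2/3)*z/10) + C2*cos(2^(1/3)*sqrt(3)*5^(2/3)*z/10))*exp(2^(1/3)*5^(2/3)*z/10)


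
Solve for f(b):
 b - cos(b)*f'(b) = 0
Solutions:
 f(b) = C1 + Integral(b/cos(b), b)


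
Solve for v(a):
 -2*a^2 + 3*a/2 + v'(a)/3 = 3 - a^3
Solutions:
 v(a) = C1 - 3*a^4/4 + 2*a^3 - 9*a^2/4 + 9*a


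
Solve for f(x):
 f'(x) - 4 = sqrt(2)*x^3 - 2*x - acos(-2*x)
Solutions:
 f(x) = C1 + sqrt(2)*x^4/4 - x^2 - x*acos(-2*x) + 4*x - sqrt(1 - 4*x^2)/2


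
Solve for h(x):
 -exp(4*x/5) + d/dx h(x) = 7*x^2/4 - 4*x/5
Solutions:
 h(x) = C1 + 7*x^3/12 - 2*x^2/5 + 5*exp(4*x/5)/4


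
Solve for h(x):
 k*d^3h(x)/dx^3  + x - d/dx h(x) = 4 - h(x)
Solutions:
 h(x) = C1*exp(2^(1/3)*x*(6^(1/3)*(sqrt(3)*sqrt((27 - 4/k)/k^2) + 9/k)^(1/3)/12 - 2^(1/3)*3^(5/6)*I*(sqrt(3)*sqrt((27 - 4/k)/k^2) + 9/k)^(1/3)/12 - 2/(k*(-3^(1/3) + 3^(5/6)*I)*(sqrt(3)*sqrt((27 - 4/k)/k^2) + 9/k)^(1/3)))) + C2*exp(2^(1/3)*x*(6^(1/3)*(sqrt(3)*sqrt((27 - 4/k)/k^2) + 9/k)^(1/3)/12 + 2^(1/3)*3^(5/6)*I*(sqrt(3)*sqrt((27 - 4/k)/k^2) + 9/k)^(1/3)/12 + 2/(k*(3^(1/3) + 3^(5/6)*I)*(sqrt(3)*sqrt((27 - 4/k)/k^2) + 9/k)^(1/3)))) + C3*exp(-6^(1/3)*x*(2^(1/3)*(sqrt(3)*sqrt((27 - 4/k)/k^2) + 9/k)^(1/3) + 2*3^(1/3)/(k*(sqrt(3)*sqrt((27 - 4/k)/k^2) + 9/k)^(1/3)))/6) - x + 3


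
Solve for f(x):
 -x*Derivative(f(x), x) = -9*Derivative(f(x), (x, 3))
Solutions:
 f(x) = C1 + Integral(C2*airyai(3^(1/3)*x/3) + C3*airybi(3^(1/3)*x/3), x)


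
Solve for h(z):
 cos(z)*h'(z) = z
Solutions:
 h(z) = C1 + Integral(z/cos(z), z)


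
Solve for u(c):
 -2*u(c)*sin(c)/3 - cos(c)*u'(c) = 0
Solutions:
 u(c) = C1*cos(c)^(2/3)


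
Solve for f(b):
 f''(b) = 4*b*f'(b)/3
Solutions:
 f(b) = C1 + C2*erfi(sqrt(6)*b/3)


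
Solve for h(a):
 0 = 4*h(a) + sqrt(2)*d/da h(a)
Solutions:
 h(a) = C1*exp(-2*sqrt(2)*a)


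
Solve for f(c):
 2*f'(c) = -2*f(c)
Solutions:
 f(c) = C1*exp(-c)


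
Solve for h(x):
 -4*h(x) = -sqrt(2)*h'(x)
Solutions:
 h(x) = C1*exp(2*sqrt(2)*x)


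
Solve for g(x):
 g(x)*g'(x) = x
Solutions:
 g(x) = -sqrt(C1 + x^2)
 g(x) = sqrt(C1 + x^2)


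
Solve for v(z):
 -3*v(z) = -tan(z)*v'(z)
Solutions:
 v(z) = C1*sin(z)^3


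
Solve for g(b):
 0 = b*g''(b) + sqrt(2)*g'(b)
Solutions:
 g(b) = C1 + C2*b^(1 - sqrt(2))


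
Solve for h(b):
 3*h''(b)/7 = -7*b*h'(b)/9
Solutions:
 h(b) = C1 + C2*erf(7*sqrt(6)*b/18)


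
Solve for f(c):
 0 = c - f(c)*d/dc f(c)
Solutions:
 f(c) = -sqrt(C1 + c^2)
 f(c) = sqrt(C1 + c^2)


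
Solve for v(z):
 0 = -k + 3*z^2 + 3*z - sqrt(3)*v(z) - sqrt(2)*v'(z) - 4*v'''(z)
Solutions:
 v(z) = C1*exp(z*(-sqrt(6)/(9 + sqrt(2*sqrt(2) + 81))^(1/3) + sqrt(3)*(9 + sqrt(2*sqrt(2) + 81))^(1/3))/12)*sin(z*(sqrt(2)/(9 + sqrt(2*sqrt(2) + 81))^(1/3) + (9 + sqrt(2*sqrt(2) + 81))^(1/3))/4) + C2*exp(z*(-sqrt(6)/(9 + sqrt(2*sqrt(2) + 81))^(1/3) + sqrt(3)*(9 + sqrt(2*sqrt(2) + 81))^(1/3))/12)*cos(z*(sqrt(2)/(9 + sqrt(2*sqrt(2) + 81))^(1/3) + (9 + sqrt(2*sqrt(2) + 81))^(1/3))/4) + C3*exp(-z*(-sqrt(6)/(9 + sqrt(2*sqrt(2) + 81))^(1/3) + sqrt(3)*(9 + sqrt(2*sqrt(2) + 81))^(1/3))/6) - sqrt(3)*k/3 + sqrt(3)*z^2 - 2*sqrt(2)*z + sqrt(3)*z - sqrt(2) + 4*sqrt(3)/3


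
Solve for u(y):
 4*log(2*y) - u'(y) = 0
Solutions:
 u(y) = C1 + 4*y*log(y) - 4*y + y*log(16)


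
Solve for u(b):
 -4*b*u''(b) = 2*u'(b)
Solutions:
 u(b) = C1 + C2*sqrt(b)


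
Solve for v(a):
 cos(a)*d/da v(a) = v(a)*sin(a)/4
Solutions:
 v(a) = C1/cos(a)^(1/4)


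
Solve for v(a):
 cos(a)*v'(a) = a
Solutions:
 v(a) = C1 + Integral(a/cos(a), a)


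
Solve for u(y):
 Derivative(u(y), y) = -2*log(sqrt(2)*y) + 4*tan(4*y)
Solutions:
 u(y) = C1 - 2*y*log(y) - y*log(2) + 2*y - log(cos(4*y))


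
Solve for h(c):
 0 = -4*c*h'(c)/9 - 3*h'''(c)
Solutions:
 h(c) = C1 + Integral(C2*airyai(-2^(2/3)*c/3) + C3*airybi(-2^(2/3)*c/3), c)


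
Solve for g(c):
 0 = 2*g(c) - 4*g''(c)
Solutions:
 g(c) = C1*exp(-sqrt(2)*c/2) + C2*exp(sqrt(2)*c/2)


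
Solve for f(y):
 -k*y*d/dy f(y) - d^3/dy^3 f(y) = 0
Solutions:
 f(y) = C1 + Integral(C2*airyai(y*(-k)^(1/3)) + C3*airybi(y*(-k)^(1/3)), y)


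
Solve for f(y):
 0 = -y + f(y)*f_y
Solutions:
 f(y) = -sqrt(C1 + y^2)
 f(y) = sqrt(C1 + y^2)


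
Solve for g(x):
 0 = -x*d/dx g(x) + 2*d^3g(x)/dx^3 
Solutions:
 g(x) = C1 + Integral(C2*airyai(2^(2/3)*x/2) + C3*airybi(2^(2/3)*x/2), x)


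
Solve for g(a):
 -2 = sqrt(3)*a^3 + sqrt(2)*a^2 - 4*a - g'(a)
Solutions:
 g(a) = C1 + sqrt(3)*a^4/4 + sqrt(2)*a^3/3 - 2*a^2 + 2*a


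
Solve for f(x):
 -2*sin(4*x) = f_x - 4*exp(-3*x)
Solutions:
 f(x) = C1 + cos(4*x)/2 - 4*exp(-3*x)/3


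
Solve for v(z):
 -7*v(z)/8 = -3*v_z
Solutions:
 v(z) = C1*exp(7*z/24)


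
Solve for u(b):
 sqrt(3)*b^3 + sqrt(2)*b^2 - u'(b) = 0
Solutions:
 u(b) = C1 + sqrt(3)*b^4/4 + sqrt(2)*b^3/3


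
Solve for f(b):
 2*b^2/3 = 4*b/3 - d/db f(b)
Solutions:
 f(b) = C1 - 2*b^3/9 + 2*b^2/3


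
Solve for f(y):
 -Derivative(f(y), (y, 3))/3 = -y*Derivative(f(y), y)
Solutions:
 f(y) = C1 + Integral(C2*airyai(3^(1/3)*y) + C3*airybi(3^(1/3)*y), y)


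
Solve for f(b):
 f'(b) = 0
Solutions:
 f(b) = C1


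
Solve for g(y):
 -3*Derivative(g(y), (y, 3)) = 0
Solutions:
 g(y) = C1 + C2*y + C3*y^2


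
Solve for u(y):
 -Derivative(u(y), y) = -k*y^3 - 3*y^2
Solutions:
 u(y) = C1 + k*y^4/4 + y^3


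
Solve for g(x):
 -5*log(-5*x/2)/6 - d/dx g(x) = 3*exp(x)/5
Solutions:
 g(x) = C1 - 5*x*log(-x)/6 + 5*x*(-log(5) + log(2) + 1)/6 - 3*exp(x)/5


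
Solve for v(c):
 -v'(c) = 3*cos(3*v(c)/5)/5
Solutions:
 3*c/5 - 5*log(sin(3*v(c)/5) - 1)/6 + 5*log(sin(3*v(c)/5) + 1)/6 = C1


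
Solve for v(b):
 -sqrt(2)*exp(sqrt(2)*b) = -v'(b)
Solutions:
 v(b) = C1 + exp(sqrt(2)*b)


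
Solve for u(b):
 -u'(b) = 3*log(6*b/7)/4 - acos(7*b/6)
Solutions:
 u(b) = C1 - 3*b*log(b)/4 + b*acos(7*b/6) - 3*b*log(6)/4 + 3*b/4 + 3*b*log(7)/4 - sqrt(36 - 49*b^2)/7


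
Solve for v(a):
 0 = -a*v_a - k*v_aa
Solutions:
 v(a) = C1 + C2*sqrt(k)*erf(sqrt(2)*a*sqrt(1/k)/2)


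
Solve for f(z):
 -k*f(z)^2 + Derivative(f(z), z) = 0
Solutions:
 f(z) = -1/(C1 + k*z)


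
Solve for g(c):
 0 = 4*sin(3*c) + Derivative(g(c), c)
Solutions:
 g(c) = C1 + 4*cos(3*c)/3


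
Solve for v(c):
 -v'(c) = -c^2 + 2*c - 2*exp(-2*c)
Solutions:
 v(c) = C1 + c^3/3 - c^2 - exp(-2*c)


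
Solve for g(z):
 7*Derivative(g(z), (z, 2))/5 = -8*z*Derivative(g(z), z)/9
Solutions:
 g(z) = C1 + C2*erf(2*sqrt(35)*z/21)


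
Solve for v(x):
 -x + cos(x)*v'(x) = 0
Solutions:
 v(x) = C1 + Integral(x/cos(x), x)


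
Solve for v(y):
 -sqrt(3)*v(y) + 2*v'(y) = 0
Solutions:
 v(y) = C1*exp(sqrt(3)*y/2)


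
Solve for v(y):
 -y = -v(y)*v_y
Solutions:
 v(y) = -sqrt(C1 + y^2)
 v(y) = sqrt(C1 + y^2)


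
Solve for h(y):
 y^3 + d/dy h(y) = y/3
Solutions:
 h(y) = C1 - y^4/4 + y^2/6


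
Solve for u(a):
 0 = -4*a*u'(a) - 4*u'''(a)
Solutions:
 u(a) = C1 + Integral(C2*airyai(-a) + C3*airybi(-a), a)


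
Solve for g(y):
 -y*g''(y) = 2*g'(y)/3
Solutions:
 g(y) = C1 + C2*y^(1/3)


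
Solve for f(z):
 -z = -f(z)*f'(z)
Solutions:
 f(z) = -sqrt(C1 + z^2)
 f(z) = sqrt(C1 + z^2)


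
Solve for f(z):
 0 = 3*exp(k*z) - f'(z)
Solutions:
 f(z) = C1 + 3*exp(k*z)/k


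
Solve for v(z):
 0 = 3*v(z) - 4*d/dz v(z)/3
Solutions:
 v(z) = C1*exp(9*z/4)


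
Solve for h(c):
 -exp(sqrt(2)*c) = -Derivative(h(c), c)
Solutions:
 h(c) = C1 + sqrt(2)*exp(sqrt(2)*c)/2


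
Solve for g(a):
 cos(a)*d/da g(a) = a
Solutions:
 g(a) = C1 + Integral(a/cos(a), a)


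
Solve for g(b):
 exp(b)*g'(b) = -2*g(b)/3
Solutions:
 g(b) = C1*exp(2*exp(-b)/3)


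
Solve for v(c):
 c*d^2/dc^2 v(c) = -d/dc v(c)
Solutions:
 v(c) = C1 + C2*log(c)


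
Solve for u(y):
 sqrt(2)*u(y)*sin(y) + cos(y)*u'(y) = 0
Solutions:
 u(y) = C1*cos(y)^(sqrt(2))


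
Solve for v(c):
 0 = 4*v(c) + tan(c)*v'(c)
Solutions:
 v(c) = C1/sin(c)^4


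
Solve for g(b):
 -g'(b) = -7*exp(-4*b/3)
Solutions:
 g(b) = C1 - 21*exp(-4*b/3)/4


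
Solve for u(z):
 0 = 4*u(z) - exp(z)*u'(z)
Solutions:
 u(z) = C1*exp(-4*exp(-z))


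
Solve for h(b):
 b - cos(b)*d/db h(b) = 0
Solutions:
 h(b) = C1 + Integral(b/cos(b), b)


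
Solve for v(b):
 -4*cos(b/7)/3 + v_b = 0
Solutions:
 v(b) = C1 + 28*sin(b/7)/3


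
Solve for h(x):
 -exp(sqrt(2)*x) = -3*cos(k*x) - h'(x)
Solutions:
 h(x) = C1 + sqrt(2)*exp(sqrt(2)*x)/2 - 3*sin(k*x)/k


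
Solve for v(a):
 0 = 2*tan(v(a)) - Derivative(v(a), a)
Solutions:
 v(a) = pi - asin(C1*exp(2*a))
 v(a) = asin(C1*exp(2*a))


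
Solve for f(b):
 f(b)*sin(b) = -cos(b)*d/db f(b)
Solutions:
 f(b) = C1*cos(b)


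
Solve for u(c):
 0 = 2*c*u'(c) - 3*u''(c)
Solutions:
 u(c) = C1 + C2*erfi(sqrt(3)*c/3)


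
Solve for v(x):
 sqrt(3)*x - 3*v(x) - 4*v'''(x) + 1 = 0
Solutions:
 v(x) = C3*exp(-6^(1/3)*x/2) + sqrt(3)*x/3 + (C1*sin(2^(1/3)*3^(5/6)*x/4) + C2*cos(2^(1/3)*3^(5/6)*x/4))*exp(6^(1/3)*x/4) + 1/3


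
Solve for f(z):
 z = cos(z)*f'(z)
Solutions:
 f(z) = C1 + Integral(z/cos(z), z)


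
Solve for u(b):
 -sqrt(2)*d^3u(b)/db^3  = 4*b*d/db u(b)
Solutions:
 u(b) = C1 + Integral(C2*airyai(-sqrt(2)*b) + C3*airybi(-sqrt(2)*b), b)


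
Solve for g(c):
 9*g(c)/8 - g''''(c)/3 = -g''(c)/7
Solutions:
 g(c) = C1*exp(-sqrt(21)*c*sqrt(2 + sqrt(298))/14) + C2*exp(sqrt(21)*c*sqrt(2 + sqrt(298))/14) + C3*sin(sqrt(21)*c*sqrt(-2 + sqrt(298))/14) + C4*cos(sqrt(21)*c*sqrt(-2 + sqrt(298))/14)


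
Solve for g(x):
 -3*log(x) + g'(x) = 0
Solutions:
 g(x) = C1 + 3*x*log(x) - 3*x


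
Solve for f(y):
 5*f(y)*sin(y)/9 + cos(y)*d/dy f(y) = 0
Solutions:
 f(y) = C1*cos(y)^(5/9)


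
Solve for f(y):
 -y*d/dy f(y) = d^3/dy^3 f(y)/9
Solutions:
 f(y) = C1 + Integral(C2*airyai(-3^(2/3)*y) + C3*airybi(-3^(2/3)*y), y)


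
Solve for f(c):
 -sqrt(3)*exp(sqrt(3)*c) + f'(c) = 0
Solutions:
 f(c) = C1 + exp(sqrt(3)*c)


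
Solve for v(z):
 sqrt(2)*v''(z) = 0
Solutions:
 v(z) = C1 + C2*z


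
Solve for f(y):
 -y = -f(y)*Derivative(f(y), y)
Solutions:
 f(y) = -sqrt(C1 + y^2)
 f(y) = sqrt(C1 + y^2)


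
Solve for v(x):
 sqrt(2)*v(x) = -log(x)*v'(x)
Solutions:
 v(x) = C1*exp(-sqrt(2)*li(x))


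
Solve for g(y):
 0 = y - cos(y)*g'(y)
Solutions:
 g(y) = C1 + Integral(y/cos(y), y)


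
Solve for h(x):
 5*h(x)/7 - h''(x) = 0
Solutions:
 h(x) = C1*exp(-sqrt(35)*x/7) + C2*exp(sqrt(35)*x/7)


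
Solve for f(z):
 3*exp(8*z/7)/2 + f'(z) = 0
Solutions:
 f(z) = C1 - 21*exp(8*z/7)/16


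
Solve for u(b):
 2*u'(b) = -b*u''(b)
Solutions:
 u(b) = C1 + C2/b


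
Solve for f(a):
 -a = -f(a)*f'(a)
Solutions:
 f(a) = -sqrt(C1 + a^2)
 f(a) = sqrt(C1 + a^2)


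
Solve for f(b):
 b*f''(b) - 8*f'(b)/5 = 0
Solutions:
 f(b) = C1 + C2*b^(13/5)


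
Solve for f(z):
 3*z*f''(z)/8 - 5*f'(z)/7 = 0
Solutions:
 f(z) = C1 + C2*z^(61/21)


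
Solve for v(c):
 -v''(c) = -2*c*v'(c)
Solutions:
 v(c) = C1 + C2*erfi(c)


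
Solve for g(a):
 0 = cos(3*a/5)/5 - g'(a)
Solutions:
 g(a) = C1 + sin(3*a/5)/3


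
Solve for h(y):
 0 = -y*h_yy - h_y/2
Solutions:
 h(y) = C1 + C2*sqrt(y)


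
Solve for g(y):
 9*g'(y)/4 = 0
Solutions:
 g(y) = C1


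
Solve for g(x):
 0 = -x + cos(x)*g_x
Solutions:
 g(x) = C1 + Integral(x/cos(x), x)


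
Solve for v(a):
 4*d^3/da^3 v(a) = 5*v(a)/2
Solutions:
 v(a) = C3*exp(5^(1/3)*a/2) + (C1*sin(sqrt(3)*5^(1/3)*a/4) + C2*cos(sqrt(3)*5^(1/3)*a/4))*exp(-5^(1/3)*a/4)


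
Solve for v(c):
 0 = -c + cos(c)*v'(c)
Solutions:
 v(c) = C1 + Integral(c/cos(c), c)


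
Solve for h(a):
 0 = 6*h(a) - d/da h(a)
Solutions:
 h(a) = C1*exp(6*a)


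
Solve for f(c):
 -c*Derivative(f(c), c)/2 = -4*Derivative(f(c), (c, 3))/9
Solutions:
 f(c) = C1 + Integral(C2*airyai(3^(2/3)*c/2) + C3*airybi(3^(2/3)*c/2), c)


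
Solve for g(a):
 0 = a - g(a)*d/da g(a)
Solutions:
 g(a) = -sqrt(C1 + a^2)
 g(a) = sqrt(C1 + a^2)


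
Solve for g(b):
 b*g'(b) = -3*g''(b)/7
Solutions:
 g(b) = C1 + C2*erf(sqrt(42)*b/6)


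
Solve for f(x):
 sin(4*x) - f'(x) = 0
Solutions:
 f(x) = C1 - cos(4*x)/4


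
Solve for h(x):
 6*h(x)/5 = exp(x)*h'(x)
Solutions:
 h(x) = C1*exp(-6*exp(-x)/5)


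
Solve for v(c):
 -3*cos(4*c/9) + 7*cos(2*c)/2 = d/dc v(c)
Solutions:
 v(c) = C1 - 27*sin(4*c/9)/4 + 7*sin(2*c)/4


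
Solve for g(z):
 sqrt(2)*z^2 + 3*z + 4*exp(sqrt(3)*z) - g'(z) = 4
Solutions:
 g(z) = C1 + sqrt(2)*z^3/3 + 3*z^2/2 - 4*z + 4*sqrt(3)*exp(sqrt(3)*z)/3


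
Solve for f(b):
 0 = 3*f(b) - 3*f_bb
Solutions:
 f(b) = C1*exp(-b) + C2*exp(b)


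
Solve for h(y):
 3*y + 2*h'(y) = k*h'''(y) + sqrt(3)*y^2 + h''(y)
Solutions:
 h(y) = C1 + C2*exp(y*(sqrt(8*k + 1) - 1)/(2*k)) + C3*exp(-y*(sqrt(8*k + 1) + 1)/(2*k)) + sqrt(3)*k*y/2 + sqrt(3)*y^3/6 - 3*y^2/4 + sqrt(3)*y^2/4 - 3*y/4 + sqrt(3)*y/4


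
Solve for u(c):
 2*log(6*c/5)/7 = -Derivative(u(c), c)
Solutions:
 u(c) = C1 - 2*c*log(c)/7 - 2*c*log(6)/7 + 2*c/7 + 2*c*log(5)/7


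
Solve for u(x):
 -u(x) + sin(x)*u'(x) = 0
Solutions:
 u(x) = C1*sqrt(cos(x) - 1)/sqrt(cos(x) + 1)


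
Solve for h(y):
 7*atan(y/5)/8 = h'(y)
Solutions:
 h(y) = C1 + 7*y*atan(y/5)/8 - 35*log(y^2 + 25)/16


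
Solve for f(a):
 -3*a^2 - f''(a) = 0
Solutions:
 f(a) = C1 + C2*a - a^4/4


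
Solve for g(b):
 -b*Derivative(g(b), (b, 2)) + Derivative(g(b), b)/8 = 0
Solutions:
 g(b) = C1 + C2*b^(9/8)


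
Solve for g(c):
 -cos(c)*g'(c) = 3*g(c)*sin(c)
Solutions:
 g(c) = C1*cos(c)^3


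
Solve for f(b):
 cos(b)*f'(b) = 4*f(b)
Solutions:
 f(b) = C1*(sin(b)^2 + 2*sin(b) + 1)/(sin(b)^2 - 2*sin(b) + 1)


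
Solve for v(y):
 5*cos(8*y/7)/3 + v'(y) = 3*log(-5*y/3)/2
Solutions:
 v(y) = C1 + 3*y*log(-y)/2 - 2*y*log(3) - 3*y/2 + y*log(15)/2 + y*log(5) - 35*sin(8*y/7)/24


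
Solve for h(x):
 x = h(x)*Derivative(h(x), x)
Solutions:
 h(x) = -sqrt(C1 + x^2)
 h(x) = sqrt(C1 + x^2)


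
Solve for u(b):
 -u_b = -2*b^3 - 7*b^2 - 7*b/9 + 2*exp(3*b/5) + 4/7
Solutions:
 u(b) = C1 + b^4/2 + 7*b^3/3 + 7*b^2/18 - 4*b/7 - 10*exp(3*b/5)/3


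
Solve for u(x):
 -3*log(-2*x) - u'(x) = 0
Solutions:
 u(x) = C1 - 3*x*log(-x) + 3*x*(1 - log(2))


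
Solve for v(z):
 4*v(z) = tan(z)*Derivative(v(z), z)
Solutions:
 v(z) = C1*sin(z)^4


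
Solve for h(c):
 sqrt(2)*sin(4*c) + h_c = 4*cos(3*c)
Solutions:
 h(c) = C1 + 4*sin(3*c)/3 + sqrt(2)*cos(4*c)/4


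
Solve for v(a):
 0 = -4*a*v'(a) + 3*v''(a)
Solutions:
 v(a) = C1 + C2*erfi(sqrt(6)*a/3)


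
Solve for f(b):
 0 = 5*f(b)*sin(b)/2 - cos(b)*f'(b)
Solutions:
 f(b) = C1/cos(b)^(5/2)


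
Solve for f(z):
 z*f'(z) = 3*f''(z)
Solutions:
 f(z) = C1 + C2*erfi(sqrt(6)*z/6)


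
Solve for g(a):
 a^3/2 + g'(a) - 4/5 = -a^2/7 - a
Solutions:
 g(a) = C1 - a^4/8 - a^3/21 - a^2/2 + 4*a/5


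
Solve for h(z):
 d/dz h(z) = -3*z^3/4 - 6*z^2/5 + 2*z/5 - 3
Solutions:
 h(z) = C1 - 3*z^4/16 - 2*z^3/5 + z^2/5 - 3*z


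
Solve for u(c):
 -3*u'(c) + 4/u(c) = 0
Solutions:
 u(c) = -sqrt(C1 + 24*c)/3
 u(c) = sqrt(C1 + 24*c)/3


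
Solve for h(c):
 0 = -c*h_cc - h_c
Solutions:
 h(c) = C1 + C2*log(c)


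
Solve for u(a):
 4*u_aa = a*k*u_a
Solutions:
 u(a) = Piecewise((-sqrt(2)*sqrt(pi)*C1*erf(sqrt(2)*a*sqrt(-k)/4)/sqrt(-k) - C2, (k > 0) | (k < 0)), (-C1*a - C2, True))


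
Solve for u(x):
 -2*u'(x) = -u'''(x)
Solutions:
 u(x) = C1 + C2*exp(-sqrt(2)*x) + C3*exp(sqrt(2)*x)


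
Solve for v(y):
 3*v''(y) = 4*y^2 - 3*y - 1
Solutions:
 v(y) = C1 + C2*y + y^4/9 - y^3/6 - y^2/6


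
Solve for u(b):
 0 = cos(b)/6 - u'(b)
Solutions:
 u(b) = C1 + sin(b)/6


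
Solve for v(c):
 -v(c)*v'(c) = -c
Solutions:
 v(c) = -sqrt(C1 + c^2)
 v(c) = sqrt(C1 + c^2)


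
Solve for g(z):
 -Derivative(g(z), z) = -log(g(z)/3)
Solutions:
 Integral(1/(-log(_y) + log(3)), (_y, g(z))) = C1 - z


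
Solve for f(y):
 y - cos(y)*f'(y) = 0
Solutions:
 f(y) = C1 + Integral(y/cos(y), y)


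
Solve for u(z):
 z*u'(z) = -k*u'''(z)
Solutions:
 u(z) = C1 + Integral(C2*airyai(z*(-1/k)^(1/3)) + C3*airybi(z*(-1/k)^(1/3)), z)


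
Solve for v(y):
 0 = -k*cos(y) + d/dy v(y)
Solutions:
 v(y) = C1 + k*sin(y)


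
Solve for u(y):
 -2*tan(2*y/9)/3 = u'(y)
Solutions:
 u(y) = C1 + 3*log(cos(2*y/9))


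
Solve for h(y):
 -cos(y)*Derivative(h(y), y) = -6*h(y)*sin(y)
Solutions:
 h(y) = C1/cos(y)^6


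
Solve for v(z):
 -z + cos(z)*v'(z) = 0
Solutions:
 v(z) = C1 + Integral(z/cos(z), z)


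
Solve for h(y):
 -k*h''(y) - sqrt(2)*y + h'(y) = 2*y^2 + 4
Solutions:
 h(y) = C1 + C2*exp(y/k) + 4*k^2*y + 2*k*y^2 + sqrt(2)*k*y + 2*y^3/3 + sqrt(2)*y^2/2 + 4*y


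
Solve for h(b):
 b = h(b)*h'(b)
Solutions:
 h(b) = -sqrt(C1 + b^2)
 h(b) = sqrt(C1 + b^2)


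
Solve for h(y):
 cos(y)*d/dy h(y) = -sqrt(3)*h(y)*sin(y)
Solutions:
 h(y) = C1*cos(y)^(sqrt(3))


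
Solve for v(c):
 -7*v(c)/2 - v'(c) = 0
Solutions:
 v(c) = C1*exp(-7*c/2)


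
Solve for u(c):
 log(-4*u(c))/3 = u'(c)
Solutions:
 -3*Integral(1/(log(-_y) + 2*log(2)), (_y, u(c))) = C1 - c


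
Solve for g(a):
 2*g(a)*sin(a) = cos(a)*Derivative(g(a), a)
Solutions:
 g(a) = C1/cos(a)^2


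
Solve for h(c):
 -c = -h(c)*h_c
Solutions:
 h(c) = -sqrt(C1 + c^2)
 h(c) = sqrt(C1 + c^2)


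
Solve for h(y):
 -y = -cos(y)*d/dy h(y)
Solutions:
 h(y) = C1 + Integral(y/cos(y), y)


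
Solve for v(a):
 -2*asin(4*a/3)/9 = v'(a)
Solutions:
 v(a) = C1 - 2*a*asin(4*a/3)/9 - sqrt(9 - 16*a^2)/18


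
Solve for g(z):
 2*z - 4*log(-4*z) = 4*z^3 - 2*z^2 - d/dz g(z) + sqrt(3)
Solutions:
 g(z) = C1 + z^4 - 2*z^3/3 - z^2 + 4*z*log(-z) + z*(-4 + sqrt(3) + 8*log(2))


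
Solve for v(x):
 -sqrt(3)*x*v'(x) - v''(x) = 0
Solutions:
 v(x) = C1 + C2*erf(sqrt(2)*3^(1/4)*x/2)


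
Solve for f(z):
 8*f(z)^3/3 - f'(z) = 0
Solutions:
 f(z) = -sqrt(6)*sqrt(-1/(C1 + 8*z))/2
 f(z) = sqrt(6)*sqrt(-1/(C1 + 8*z))/2


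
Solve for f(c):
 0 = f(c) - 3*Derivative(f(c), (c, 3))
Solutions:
 f(c) = C3*exp(3^(2/3)*c/3) + (C1*sin(3^(1/6)*c/2) + C2*cos(3^(1/6)*c/2))*exp(-3^(2/3)*c/6)


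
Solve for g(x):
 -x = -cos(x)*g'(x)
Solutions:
 g(x) = C1 + Integral(x/cos(x), x)


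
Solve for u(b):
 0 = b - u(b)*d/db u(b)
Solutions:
 u(b) = -sqrt(C1 + b^2)
 u(b) = sqrt(C1 + b^2)


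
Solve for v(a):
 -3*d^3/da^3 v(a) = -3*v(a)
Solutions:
 v(a) = C3*exp(a) + (C1*sin(sqrt(3)*a/2) + C2*cos(sqrt(3)*a/2))*exp(-a/2)


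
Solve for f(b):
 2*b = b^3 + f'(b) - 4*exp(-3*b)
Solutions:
 f(b) = C1 - b^4/4 + b^2 - 4*exp(-3*b)/3


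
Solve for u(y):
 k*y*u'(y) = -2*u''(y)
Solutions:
 u(y) = Piecewise((-sqrt(pi)*C1*erf(sqrt(k)*y/2)/sqrt(k) - C2, (k > 0) | (k < 0)), (-C1*y - C2, True))


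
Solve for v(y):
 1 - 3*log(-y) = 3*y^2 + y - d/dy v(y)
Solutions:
 v(y) = C1 + y^3 + y^2/2 + 3*y*log(-y) - 4*y


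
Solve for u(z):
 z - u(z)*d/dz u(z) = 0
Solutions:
 u(z) = -sqrt(C1 + z^2)
 u(z) = sqrt(C1 + z^2)


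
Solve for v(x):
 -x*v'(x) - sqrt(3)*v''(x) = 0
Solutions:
 v(x) = C1 + C2*erf(sqrt(2)*3^(3/4)*x/6)


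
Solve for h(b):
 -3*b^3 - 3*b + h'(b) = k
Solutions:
 h(b) = C1 + 3*b^4/4 + 3*b^2/2 + b*k


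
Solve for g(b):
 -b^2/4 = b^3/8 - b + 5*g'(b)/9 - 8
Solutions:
 g(b) = C1 - 9*b^4/160 - 3*b^3/20 + 9*b^2/10 + 72*b/5


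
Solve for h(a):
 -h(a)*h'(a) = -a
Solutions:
 h(a) = -sqrt(C1 + a^2)
 h(a) = sqrt(C1 + a^2)


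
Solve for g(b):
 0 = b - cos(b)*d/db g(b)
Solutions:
 g(b) = C1 + Integral(b/cos(b), b)


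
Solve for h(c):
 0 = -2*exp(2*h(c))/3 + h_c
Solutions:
 h(c) = log(-1/(C1 + 2*c))/2 - log(2) + log(6)/2
 h(c) = log(-sqrt(-1/(C1 + 2*c))) - log(2) + log(6)/2


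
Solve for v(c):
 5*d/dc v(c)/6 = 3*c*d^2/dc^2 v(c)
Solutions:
 v(c) = C1 + C2*c^(23/18)


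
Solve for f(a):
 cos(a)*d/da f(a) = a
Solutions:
 f(a) = C1 + Integral(a/cos(a), a)


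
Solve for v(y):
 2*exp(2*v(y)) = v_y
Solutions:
 v(y) = log(-sqrt(-1/(C1 + 2*y))) - log(2)/2
 v(y) = log(-1/(C1 + 2*y))/2 - log(2)/2


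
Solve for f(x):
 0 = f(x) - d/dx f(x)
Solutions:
 f(x) = C1*exp(x)


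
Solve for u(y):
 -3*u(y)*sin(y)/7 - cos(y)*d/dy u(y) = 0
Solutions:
 u(y) = C1*cos(y)^(3/7)


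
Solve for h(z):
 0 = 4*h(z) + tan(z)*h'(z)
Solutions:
 h(z) = C1/sin(z)^4


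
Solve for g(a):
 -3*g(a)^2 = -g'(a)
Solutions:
 g(a) = -1/(C1 + 3*a)


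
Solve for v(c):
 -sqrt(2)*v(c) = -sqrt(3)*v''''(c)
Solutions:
 v(c) = C1*exp(-2^(1/8)*3^(7/8)*c/3) + C2*exp(2^(1/8)*3^(7/8)*c/3) + C3*sin(2^(1/8)*3^(7/8)*c/3) + C4*cos(2^(1/8)*3^(7/8)*c/3)


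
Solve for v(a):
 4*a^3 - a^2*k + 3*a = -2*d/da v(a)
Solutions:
 v(a) = C1 - a^4/2 + a^3*k/6 - 3*a^2/4


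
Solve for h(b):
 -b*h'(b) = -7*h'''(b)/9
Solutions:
 h(b) = C1 + Integral(C2*airyai(21^(2/3)*b/7) + C3*airybi(21^(2/3)*b/7), b)


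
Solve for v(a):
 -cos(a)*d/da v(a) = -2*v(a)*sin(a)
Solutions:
 v(a) = C1/cos(a)^2


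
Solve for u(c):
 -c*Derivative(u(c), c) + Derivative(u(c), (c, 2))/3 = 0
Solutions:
 u(c) = C1 + C2*erfi(sqrt(6)*c/2)


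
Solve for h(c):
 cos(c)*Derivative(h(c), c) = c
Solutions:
 h(c) = C1 + Integral(c/cos(c), c)


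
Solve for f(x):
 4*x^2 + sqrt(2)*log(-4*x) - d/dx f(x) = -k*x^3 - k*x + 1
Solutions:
 f(x) = C1 + k*x^4/4 + k*x^2/2 + 4*x^3/3 + sqrt(2)*x*log(-x) + x*(-sqrt(2) - 1 + 2*sqrt(2)*log(2))


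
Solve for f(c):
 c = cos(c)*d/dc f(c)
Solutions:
 f(c) = C1 + Integral(c/cos(c), c)


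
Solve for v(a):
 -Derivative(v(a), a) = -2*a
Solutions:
 v(a) = C1 + a^2


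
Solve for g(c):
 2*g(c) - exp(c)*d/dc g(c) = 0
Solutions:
 g(c) = C1*exp(-2*exp(-c))


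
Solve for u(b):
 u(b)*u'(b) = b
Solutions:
 u(b) = -sqrt(C1 + b^2)
 u(b) = sqrt(C1 + b^2)


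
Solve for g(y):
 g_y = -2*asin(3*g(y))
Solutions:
 Integral(1/asin(3*_y), (_y, g(y))) = C1 - 2*y


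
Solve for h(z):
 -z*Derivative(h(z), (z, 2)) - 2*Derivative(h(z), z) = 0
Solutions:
 h(z) = C1 + C2/z


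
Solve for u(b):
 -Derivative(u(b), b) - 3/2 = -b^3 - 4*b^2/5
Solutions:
 u(b) = C1 + b^4/4 + 4*b^3/15 - 3*b/2


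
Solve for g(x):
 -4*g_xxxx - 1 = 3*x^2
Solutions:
 g(x) = C1 + C2*x + C3*x^2 + C4*x^3 - x^6/480 - x^4/96


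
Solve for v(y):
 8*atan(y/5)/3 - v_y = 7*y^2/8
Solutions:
 v(y) = C1 - 7*y^3/24 + 8*y*atan(y/5)/3 - 20*log(y^2 + 25)/3


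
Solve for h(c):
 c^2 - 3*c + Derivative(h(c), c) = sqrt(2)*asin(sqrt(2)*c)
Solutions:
 h(c) = C1 - c^3/3 + 3*c^2/2 + sqrt(2)*(c*asin(sqrt(2)*c) + sqrt(2)*sqrt(1 - 2*c^2)/2)


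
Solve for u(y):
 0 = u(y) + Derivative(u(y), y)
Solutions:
 u(y) = C1*exp(-y)


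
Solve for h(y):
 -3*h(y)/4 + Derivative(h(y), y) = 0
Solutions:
 h(y) = C1*exp(3*y/4)


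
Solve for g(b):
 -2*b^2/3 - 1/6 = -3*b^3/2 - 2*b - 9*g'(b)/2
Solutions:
 g(b) = C1 - b^4/12 + 4*b^3/81 - 2*b^2/9 + b/27


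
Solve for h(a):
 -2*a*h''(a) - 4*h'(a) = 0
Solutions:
 h(a) = C1 + C2/a


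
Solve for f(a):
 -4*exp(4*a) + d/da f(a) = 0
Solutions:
 f(a) = C1 + exp(4*a)


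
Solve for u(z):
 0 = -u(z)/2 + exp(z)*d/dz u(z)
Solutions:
 u(z) = C1*exp(-exp(-z)/2)


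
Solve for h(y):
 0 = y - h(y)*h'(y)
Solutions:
 h(y) = -sqrt(C1 + y^2)
 h(y) = sqrt(C1 + y^2)


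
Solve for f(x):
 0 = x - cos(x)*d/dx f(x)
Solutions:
 f(x) = C1 + Integral(x/cos(x), x)


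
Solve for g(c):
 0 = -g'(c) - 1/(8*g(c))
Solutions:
 g(c) = -sqrt(C1 - c)/2
 g(c) = sqrt(C1 - c)/2


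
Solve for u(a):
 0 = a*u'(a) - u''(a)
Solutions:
 u(a) = C1 + C2*erfi(sqrt(2)*a/2)


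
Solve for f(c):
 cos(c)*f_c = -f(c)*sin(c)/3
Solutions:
 f(c) = C1*cos(c)^(1/3)


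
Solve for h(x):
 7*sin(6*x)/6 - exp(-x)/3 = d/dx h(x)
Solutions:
 h(x) = C1 - 7*cos(6*x)/36 + exp(-x)/3


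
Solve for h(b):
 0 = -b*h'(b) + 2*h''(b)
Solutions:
 h(b) = C1 + C2*erfi(b/2)


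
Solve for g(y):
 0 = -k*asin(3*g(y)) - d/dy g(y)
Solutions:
 Integral(1/asin(3*_y), (_y, g(y))) = C1 - k*y


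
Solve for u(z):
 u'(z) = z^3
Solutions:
 u(z) = C1 + z^4/4


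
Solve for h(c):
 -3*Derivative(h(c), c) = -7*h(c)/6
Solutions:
 h(c) = C1*exp(7*c/18)


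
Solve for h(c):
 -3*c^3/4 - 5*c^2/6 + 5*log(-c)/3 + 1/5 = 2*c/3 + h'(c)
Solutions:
 h(c) = C1 - 3*c^4/16 - 5*c^3/18 - c^2/3 + 5*c*log(-c)/3 - 22*c/15


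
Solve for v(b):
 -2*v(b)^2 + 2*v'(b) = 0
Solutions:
 v(b) = -1/(C1 + b)


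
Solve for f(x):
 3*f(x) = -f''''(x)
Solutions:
 f(x) = (C1*sin(sqrt(2)*3^(1/4)*x/2) + C2*cos(sqrt(2)*3^(1/4)*x/2))*exp(-sqrt(2)*3^(1/4)*x/2) + (C3*sin(sqrt(2)*3^(1/4)*x/2) + C4*cos(sqrt(2)*3^(1/4)*x/2))*exp(sqrt(2)*3^(1/4)*x/2)


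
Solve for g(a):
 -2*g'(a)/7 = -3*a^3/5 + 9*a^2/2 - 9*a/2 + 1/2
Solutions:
 g(a) = C1 + 21*a^4/40 - 21*a^3/4 + 63*a^2/8 - 7*a/4


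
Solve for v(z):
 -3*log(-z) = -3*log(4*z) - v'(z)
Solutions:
 v(z) = C1 + 3*z*(-2*log(2) + I*pi)


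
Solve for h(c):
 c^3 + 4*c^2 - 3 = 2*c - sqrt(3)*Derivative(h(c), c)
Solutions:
 h(c) = C1 - sqrt(3)*c^4/12 - 4*sqrt(3)*c^3/9 + sqrt(3)*c^2/3 + sqrt(3)*c


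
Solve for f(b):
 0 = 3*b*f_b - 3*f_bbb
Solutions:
 f(b) = C1 + Integral(C2*airyai(b) + C3*airybi(b), b)


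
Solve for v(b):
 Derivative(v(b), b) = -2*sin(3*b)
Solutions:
 v(b) = C1 + 2*cos(3*b)/3


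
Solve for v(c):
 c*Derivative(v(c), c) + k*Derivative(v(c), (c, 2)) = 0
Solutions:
 v(c) = C1 + C2*sqrt(k)*erf(sqrt(2)*c*sqrt(1/k)/2)


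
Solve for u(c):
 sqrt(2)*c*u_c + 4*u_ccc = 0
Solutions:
 u(c) = C1 + Integral(C2*airyai(-sqrt(2)*c/2) + C3*airybi(-sqrt(2)*c/2), c)


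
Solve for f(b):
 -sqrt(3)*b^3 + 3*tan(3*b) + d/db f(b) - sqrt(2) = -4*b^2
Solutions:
 f(b) = C1 + sqrt(3)*b^4/4 - 4*b^3/3 + sqrt(2)*b + log(cos(3*b))


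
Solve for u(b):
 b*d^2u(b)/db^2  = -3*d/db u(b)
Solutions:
 u(b) = C1 + C2/b^2


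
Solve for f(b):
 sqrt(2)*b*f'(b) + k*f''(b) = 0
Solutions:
 f(b) = C1 + C2*sqrt(k)*erf(2^(3/4)*b*sqrt(1/k)/2)


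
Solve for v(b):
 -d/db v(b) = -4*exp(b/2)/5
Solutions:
 v(b) = C1 + 8*exp(b/2)/5


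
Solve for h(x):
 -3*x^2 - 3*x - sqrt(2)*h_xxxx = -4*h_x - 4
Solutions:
 h(x) = C1 + C4*exp(sqrt(2)*x) + x^3/4 + 3*x^2/8 - x + (C2*sin(sqrt(6)*x/2) + C3*cos(sqrt(6)*x/2))*exp(-sqrt(2)*x/2)


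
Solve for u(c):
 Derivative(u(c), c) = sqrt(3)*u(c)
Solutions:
 u(c) = C1*exp(sqrt(3)*c)


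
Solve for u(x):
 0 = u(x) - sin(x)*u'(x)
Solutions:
 u(x) = C1*sqrt(cos(x) - 1)/sqrt(cos(x) + 1)


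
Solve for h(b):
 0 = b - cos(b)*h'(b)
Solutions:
 h(b) = C1 + Integral(b/cos(b), b)


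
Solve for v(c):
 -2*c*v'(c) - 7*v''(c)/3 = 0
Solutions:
 v(c) = C1 + C2*erf(sqrt(21)*c/7)


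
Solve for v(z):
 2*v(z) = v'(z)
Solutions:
 v(z) = C1*exp(2*z)


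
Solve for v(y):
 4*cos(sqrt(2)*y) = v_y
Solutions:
 v(y) = C1 + 2*sqrt(2)*sin(sqrt(2)*y)


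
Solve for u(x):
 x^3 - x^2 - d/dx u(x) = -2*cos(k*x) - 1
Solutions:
 u(x) = C1 + x^4/4 - x^3/3 + x + 2*sin(k*x)/k


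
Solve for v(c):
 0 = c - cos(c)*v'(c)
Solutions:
 v(c) = C1 + Integral(c/cos(c), c)


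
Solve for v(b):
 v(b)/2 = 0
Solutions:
 v(b) = 0


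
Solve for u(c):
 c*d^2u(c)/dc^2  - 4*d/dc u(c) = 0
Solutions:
 u(c) = C1 + C2*c^5


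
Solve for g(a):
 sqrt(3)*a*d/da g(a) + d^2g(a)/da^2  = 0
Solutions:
 g(a) = C1 + C2*erf(sqrt(2)*3^(1/4)*a/2)


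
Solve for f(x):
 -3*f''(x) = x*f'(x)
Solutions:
 f(x) = C1 + C2*erf(sqrt(6)*x/6)


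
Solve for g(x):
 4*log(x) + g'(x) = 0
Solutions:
 g(x) = C1 - 4*x*log(x) + 4*x


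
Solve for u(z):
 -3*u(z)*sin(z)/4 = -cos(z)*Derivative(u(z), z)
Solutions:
 u(z) = C1/cos(z)^(3/4)


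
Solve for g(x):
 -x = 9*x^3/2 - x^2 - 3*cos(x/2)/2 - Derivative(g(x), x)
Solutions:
 g(x) = C1 + 9*x^4/8 - x^3/3 + x^2/2 - 3*sin(x/2)


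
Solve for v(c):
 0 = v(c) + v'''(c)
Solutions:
 v(c) = C3*exp(-c) + (C1*sin(sqrt(3)*c/2) + C2*cos(sqrt(3)*c/2))*exp(c/2)


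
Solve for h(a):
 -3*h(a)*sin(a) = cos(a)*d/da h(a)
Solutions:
 h(a) = C1*cos(a)^3


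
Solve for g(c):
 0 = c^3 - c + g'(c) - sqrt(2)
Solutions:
 g(c) = C1 - c^4/4 + c^2/2 + sqrt(2)*c


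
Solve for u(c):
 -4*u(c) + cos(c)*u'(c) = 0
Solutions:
 u(c) = C1*(sin(c)^2 + 2*sin(c) + 1)/(sin(c)^2 - 2*sin(c) + 1)


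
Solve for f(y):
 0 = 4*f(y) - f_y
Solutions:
 f(y) = C1*exp(4*y)


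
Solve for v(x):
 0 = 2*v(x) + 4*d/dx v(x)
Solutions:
 v(x) = C1*exp(-x/2)


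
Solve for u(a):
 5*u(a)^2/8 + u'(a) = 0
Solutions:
 u(a) = 8/(C1 + 5*a)


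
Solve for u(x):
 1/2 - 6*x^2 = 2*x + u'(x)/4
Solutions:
 u(x) = C1 - 8*x^3 - 4*x^2 + 2*x


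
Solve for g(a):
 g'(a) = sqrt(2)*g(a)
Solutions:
 g(a) = C1*exp(sqrt(2)*a)


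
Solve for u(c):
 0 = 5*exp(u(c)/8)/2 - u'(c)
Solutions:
 u(c) = 8*log(-1/(C1 + 5*c)) + 32*log(2)


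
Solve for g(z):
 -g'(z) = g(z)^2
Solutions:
 g(z) = 1/(C1 + z)


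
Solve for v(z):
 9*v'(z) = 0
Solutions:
 v(z) = C1


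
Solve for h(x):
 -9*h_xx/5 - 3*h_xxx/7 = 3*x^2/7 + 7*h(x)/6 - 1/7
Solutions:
 h(x) = C1*exp(x*(-84 + 42*2^(2/3)*63^(1/3)/(5*sqrt(3145) + 377)^(1/3) + 294^(1/3)*(5*sqrt(3145) + 377)^(1/3))/60)*sin(3^(1/6)*x*(-3^(2/3)*98^(1/3)*(5*sqrt(3145) + 377)^(1/3) + 126*2^(2/3)*7^(1/3)/(5*sqrt(3145) + 377)^(1/3))/60) + C2*exp(x*(-84 + 42*2^(2/3)*63^(1/3)/(5*sqrt(3145) + 377)^(1/3) + 294^(1/3)*(5*sqrt(3145) + 377)^(1/3))/60)*cos(3^(1/6)*x*(-3^(2/3)*98^(1/3)*(5*sqrt(3145) + 377)^(1/3) + 126*2^(2/3)*7^(1/3)/(5*sqrt(3145) + 377)^(1/3))/60) + C3*exp(-x*(42*2^(2/3)*63^(1/3)/(5*sqrt(3145) + 377)^(1/3) + 42 + 294^(1/3)*(5*sqrt(3145) + 377)^(1/3))/30) - 18*x^2/49 + 2154/1715


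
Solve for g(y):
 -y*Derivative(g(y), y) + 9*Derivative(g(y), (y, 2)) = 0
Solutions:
 g(y) = C1 + C2*erfi(sqrt(2)*y/6)


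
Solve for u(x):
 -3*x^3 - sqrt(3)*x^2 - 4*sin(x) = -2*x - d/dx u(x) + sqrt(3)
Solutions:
 u(x) = C1 + 3*x^4/4 + sqrt(3)*x^3/3 - x^2 + sqrt(3)*x - 4*cos(x)


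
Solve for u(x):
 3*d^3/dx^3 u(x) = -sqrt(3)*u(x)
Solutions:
 u(x) = C3*exp(-3^(5/6)*x/3) + (C1*sin(3^(1/3)*x/2) + C2*cos(3^(1/3)*x/2))*exp(3^(5/6)*x/6)


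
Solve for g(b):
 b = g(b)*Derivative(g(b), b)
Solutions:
 g(b) = -sqrt(C1 + b^2)
 g(b) = sqrt(C1 + b^2)


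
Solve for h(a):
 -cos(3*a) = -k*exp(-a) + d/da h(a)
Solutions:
 h(a) = C1 - k*exp(-a) - sin(3*a)/3


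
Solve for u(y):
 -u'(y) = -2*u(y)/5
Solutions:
 u(y) = C1*exp(2*y/5)


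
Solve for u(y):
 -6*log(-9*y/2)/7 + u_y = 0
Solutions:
 u(y) = C1 + 6*y*log(-y)/7 + 6*y*(-1 - log(2) + 2*log(3))/7


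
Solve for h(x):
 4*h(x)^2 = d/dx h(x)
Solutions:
 h(x) = -1/(C1 + 4*x)


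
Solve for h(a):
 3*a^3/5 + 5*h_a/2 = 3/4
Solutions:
 h(a) = C1 - 3*a^4/50 + 3*a/10


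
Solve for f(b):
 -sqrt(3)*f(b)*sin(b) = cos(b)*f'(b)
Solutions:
 f(b) = C1*cos(b)^(sqrt(3))


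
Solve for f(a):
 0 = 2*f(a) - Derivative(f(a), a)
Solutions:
 f(a) = C1*exp(2*a)


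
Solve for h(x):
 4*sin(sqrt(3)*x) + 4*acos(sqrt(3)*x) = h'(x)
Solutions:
 h(x) = C1 + 4*x*acos(sqrt(3)*x) - 4*sqrt(3)*sqrt(1 - 3*x^2)/3 - 4*sqrt(3)*cos(sqrt(3)*x)/3


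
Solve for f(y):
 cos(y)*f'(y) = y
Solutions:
 f(y) = C1 + Integral(y/cos(y), y)


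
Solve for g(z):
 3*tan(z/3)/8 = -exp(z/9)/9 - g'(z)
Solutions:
 g(z) = C1 - exp(z/9) + 9*log(cos(z/3))/8


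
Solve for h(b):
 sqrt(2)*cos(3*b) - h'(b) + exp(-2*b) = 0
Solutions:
 h(b) = C1 + sqrt(2)*sin(3*b)/3 - exp(-2*b)/2


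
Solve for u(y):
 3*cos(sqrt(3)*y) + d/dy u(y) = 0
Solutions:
 u(y) = C1 - sqrt(3)*sin(sqrt(3)*y)


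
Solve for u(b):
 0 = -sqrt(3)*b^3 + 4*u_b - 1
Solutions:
 u(b) = C1 + sqrt(3)*b^4/16 + b/4


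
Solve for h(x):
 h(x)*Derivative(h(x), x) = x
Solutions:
 h(x) = -sqrt(C1 + x^2)
 h(x) = sqrt(C1 + x^2)


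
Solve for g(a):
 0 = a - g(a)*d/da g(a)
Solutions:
 g(a) = -sqrt(C1 + a^2)
 g(a) = sqrt(C1 + a^2)


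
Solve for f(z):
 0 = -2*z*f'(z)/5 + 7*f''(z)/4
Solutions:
 f(z) = C1 + C2*erfi(2*sqrt(35)*z/35)


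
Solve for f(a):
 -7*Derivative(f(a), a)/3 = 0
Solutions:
 f(a) = C1


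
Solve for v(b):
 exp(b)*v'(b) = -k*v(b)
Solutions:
 v(b) = C1*exp(k*exp(-b))


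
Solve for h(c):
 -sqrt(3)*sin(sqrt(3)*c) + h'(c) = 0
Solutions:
 h(c) = C1 - cos(sqrt(3)*c)


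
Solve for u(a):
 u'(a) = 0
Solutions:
 u(a) = C1


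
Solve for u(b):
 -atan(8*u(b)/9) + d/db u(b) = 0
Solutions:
 Integral(1/atan(8*_y/9), (_y, u(b))) = C1 + b


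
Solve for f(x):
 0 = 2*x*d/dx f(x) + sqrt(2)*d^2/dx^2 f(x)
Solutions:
 f(x) = C1 + C2*erf(2^(3/4)*x/2)


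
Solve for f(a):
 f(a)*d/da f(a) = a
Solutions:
 f(a) = -sqrt(C1 + a^2)
 f(a) = sqrt(C1 + a^2)


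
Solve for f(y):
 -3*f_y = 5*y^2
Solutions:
 f(y) = C1 - 5*y^3/9


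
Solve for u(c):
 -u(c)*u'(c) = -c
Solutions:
 u(c) = -sqrt(C1 + c^2)
 u(c) = sqrt(C1 + c^2)


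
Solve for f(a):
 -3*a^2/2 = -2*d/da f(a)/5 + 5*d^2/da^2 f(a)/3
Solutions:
 f(a) = C1 + C2*exp(6*a/25) + 5*a^3/4 + 125*a^2/8 + 3125*a/24


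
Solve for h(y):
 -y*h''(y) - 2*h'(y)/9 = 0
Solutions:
 h(y) = C1 + C2*y^(7/9)


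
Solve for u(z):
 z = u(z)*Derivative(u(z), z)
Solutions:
 u(z) = -sqrt(C1 + z^2)
 u(z) = sqrt(C1 + z^2)


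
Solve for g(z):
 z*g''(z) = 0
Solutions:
 g(z) = C1 + C2*z
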